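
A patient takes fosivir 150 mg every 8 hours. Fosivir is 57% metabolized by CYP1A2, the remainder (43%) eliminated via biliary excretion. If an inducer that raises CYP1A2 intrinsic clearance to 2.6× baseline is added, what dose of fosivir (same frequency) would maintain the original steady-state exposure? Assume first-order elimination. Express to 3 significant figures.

The CYP1A2 pathway (57% of clearance) increases to 2.6× activity: 0.57 × 2.6 = 1.482.
The remaining 43% of clearance is unaffected.
CL_new/CL_old = 1.482 + 0.43 = 1.912.
To maintain the same steady-state level, dose must scale with clearance: new dose = 150 × 1.912 = 287 mg.

287 mg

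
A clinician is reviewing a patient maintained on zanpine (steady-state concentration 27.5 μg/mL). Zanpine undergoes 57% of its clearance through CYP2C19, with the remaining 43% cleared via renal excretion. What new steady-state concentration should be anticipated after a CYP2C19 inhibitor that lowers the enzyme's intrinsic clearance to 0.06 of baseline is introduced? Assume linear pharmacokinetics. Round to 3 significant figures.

59.2 μg/mL

The CYP2C19 pathway (57% of clearance) is reduced to 0.06× activity: 0.57 × 0.06 = 0.0342.
Non-CYP routes (43%) are unchanged.
Relative clearance = 0.0342 + 0.43 = 0.4642.
Steady-state concentration ∝ 1/CL, so new value = 27.5 / 0.4642 = 59.2 μg/mL.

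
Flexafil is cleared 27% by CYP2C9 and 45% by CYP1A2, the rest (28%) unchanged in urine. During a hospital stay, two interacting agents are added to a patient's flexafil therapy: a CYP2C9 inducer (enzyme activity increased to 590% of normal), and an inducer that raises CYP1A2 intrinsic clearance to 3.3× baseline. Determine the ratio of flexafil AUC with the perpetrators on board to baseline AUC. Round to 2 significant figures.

The CYP2C9 pathway (27% of clearance) rises to 5.9× activity: 0.27 × 5.9 = 1.593.
The CYP1A2 pathway (45% of clearance) rises to 3.3× activity: 0.45 × 3.3 = 1.485.
Non-CYP routes (28%) are unchanged.
Relative clearance = 1.593 + 1.485 + 0.28 = 3.358.
AUC ∝ 1/CL: fold-change = 1 / 3.358 = 0.30.

0.30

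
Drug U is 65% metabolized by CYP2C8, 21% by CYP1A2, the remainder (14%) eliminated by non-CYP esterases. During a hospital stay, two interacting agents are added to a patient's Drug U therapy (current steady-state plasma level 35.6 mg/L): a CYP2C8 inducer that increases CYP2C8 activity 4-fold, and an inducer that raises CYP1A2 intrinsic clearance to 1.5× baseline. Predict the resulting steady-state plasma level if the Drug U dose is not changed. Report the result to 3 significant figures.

The CYP2C8 pathway (65% of clearance) rises to 4× activity: 0.65 × 4 = 2.6.
The CYP1A2 pathway (21% of clearance) increases to 1.5× activity: 0.21 × 1.5 = 0.315.
The remaining 14% of clearance is unaffected.
CL_new/CL_old = 2.6 + 0.315 + 0.14 = 3.055.
New steady-state plasma level = 35.6 / 3.055 = 11.7 mg/L (concentration scales inversely with clearance).

11.7 mg/L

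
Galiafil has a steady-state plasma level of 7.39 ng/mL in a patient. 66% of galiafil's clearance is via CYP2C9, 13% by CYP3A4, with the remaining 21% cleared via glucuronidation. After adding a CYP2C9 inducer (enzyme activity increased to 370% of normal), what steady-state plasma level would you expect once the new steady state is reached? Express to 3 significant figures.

2.66 ng/mL

The CYP2C9 pathway (66% of clearance) rises to 3.7× activity: 0.66 × 3.7 = 2.442.
CYP3A4 (13%) and the residual 21% are unaffected.
Relative clearance = 2.442 + 0.13 + 0.21 = 2.782.
New steady-state plasma level = baseline ÷ relative clearance = 7.39 / 2.782 = 2.66 ng/mL.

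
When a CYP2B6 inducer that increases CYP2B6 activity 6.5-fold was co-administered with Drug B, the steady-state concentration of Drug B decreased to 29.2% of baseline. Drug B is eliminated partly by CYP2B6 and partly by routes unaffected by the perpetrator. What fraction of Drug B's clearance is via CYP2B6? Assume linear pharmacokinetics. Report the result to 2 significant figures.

0.44

Write x for the fraction cleared via CYP2B6. The observed steady-state concentration change means clearance rose to 1/0.292 = 3.425 of baseline.
Setting x·6.5 + (1 − x) = 3.425 and solving: x = (3.425 − 1)/(6.5 − 1) = 0.44.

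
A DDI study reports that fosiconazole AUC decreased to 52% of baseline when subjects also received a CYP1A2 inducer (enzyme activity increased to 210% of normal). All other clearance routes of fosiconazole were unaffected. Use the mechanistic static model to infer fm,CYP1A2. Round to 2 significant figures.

0.84

Let fm be the CYP1A2 fraction. New clearance relative to baseline = fm × 2.1 + (1 − fm).
AUC ratio = 1 / (new CL fraction), so new CL fraction = 1 / 0.520 = 1.923.
fm × 2.1 + 1 − fm = 1.923  ⇒  fm × (2.1 − 1) = 0.9231  ⇒  fm = 0.84.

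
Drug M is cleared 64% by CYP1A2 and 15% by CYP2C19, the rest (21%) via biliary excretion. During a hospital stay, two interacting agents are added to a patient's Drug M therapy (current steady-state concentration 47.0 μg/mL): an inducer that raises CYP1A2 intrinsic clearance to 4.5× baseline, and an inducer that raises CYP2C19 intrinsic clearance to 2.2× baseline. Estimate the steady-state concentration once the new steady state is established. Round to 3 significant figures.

The CYP1A2 pathway (64% of clearance) increases to 4.5× activity: 0.64 × 4.5 = 2.88.
The CYP2C19 pathway (15% of clearance) is boosted to 2.2× activity: 0.15 × 2.2 = 0.33.
The remaining 21% of clearance is unaffected.
New clearance relative to baseline: 2.88 + 0.33 + 0.21 = 3.42.
Steady-state concentration ∝ 1/CL: new value = 47.0 / 3.42 = 13.7 μg/mL.

13.7 μg/mL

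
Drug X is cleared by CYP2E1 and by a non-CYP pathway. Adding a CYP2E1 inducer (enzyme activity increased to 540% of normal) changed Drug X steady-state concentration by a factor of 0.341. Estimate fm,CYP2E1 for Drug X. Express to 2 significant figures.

0.44

Write x for the fraction cleared via CYP2E1. The observed steady-state concentration change means clearance rose to 1/0.341 = 2.933 of baseline.
Only the CYP2E1 route changed, so 2.933 = x·5.4 + (1 − x), giving x = 0.44.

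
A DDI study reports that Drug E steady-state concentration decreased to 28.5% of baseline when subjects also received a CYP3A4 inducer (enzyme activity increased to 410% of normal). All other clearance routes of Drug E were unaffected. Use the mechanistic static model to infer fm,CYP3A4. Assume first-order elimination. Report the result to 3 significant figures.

0.809

Let fm be the CYP3A4 fraction. New clearance relative to baseline = fm × 4.1 + (1 − fm).
Steady-state concentration ratio = 1 / (new CL fraction), so new CL fraction = 1 / 0.285 = 3.509.
fm × 4.1 + 1 − fm = 3.509  ⇒  fm × (4.1 − 1) = 2.509  ⇒  fm = 0.809.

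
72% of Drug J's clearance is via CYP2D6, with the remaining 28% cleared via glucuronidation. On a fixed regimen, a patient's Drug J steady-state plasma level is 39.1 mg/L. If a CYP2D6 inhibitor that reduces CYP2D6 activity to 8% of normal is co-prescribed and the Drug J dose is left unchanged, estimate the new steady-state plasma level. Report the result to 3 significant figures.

CYP2D6: 0.72 × 0.08 = 0.0576
Other: 0.28 (unchanged)
New clearance relative to baseline: 0.0576 + 0.28 = 0.3376.
New steady-state plasma level = baseline ÷ relative clearance = 39.1 / 0.3376 = 116 mg/L.

116 mg/L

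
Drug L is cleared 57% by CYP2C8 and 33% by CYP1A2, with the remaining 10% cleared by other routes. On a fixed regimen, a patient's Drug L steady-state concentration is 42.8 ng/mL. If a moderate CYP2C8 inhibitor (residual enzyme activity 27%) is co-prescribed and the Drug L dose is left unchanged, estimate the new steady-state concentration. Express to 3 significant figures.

The CYP2C8 pathway (57% of clearance) drops to 0.27× activity: 0.57 × 0.27 = 0.1539.
CYP1A2 (33%) and the residual 10% are unaffected.
New clearance relative to baseline: 0.1539 + 0.33 + 0.1 = 0.5839.
Steady-state concentration ∝ 1/CL, so new value = 42.8 / 0.5839 = 73.3 ng/mL.

73.3 ng/mL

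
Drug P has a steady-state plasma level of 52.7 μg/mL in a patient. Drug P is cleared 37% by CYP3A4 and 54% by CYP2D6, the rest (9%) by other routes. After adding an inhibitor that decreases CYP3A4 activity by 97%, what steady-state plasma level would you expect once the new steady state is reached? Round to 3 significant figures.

CYP3A4: 0.37 × 0.03 = 0.0111
CYP2D6: 0.54 (unchanged)
Other: 0.09 (unchanged)
CL_new/CL_old = 0.0111 + 0.54 + 0.09 = 0.6411.
New steady-state plasma level = baseline ÷ relative clearance = 52.7 / 0.6411 = 82.2 μg/mL.

82.2 μg/mL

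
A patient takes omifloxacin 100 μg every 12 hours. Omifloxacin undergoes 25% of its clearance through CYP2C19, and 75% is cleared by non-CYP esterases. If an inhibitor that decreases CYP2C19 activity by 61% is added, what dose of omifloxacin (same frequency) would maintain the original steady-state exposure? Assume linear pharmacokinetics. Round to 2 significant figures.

85 μg

The CYP2C19 pathway (25% of clearance) is reduced to 0.39× activity: 0.25 × 0.39 = 0.0975.
The remaining 75% of clearance is unaffected.
Relative clearance = 0.0975 + 0.75 = 0.8475.
To maintain the same steady-state level, dose must scale with clearance: new dose = 100 × 0.8475 = 85 μg.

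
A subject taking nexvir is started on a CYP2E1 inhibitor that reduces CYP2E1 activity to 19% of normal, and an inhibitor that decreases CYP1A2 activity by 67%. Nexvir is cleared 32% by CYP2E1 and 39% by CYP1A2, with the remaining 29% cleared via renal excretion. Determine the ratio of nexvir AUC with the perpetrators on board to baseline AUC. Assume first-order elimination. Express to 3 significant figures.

The CYP2E1 pathway (32% of clearance) is reduced to 0.19× activity: 0.32 × 0.19 = 0.0608.
The CYP1A2 pathway (39% of clearance) falls to 0.33× activity: 0.39 × 0.33 = 0.1287.
Non-CYP routes (29%) are unchanged.
CL_new/CL_old = 0.0608 + 0.1287 + 0.29 = 0.4795.
Because AUC varies inversely with clearance, the combined effect is 1 / 0.4795 = 2.09.

2.09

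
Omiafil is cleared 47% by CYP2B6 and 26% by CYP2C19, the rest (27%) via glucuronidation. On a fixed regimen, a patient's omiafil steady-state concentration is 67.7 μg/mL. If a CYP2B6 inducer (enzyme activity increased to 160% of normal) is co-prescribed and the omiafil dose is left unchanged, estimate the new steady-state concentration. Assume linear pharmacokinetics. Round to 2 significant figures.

CYP2B6: 0.47 × 1.6 = 0.752
CYP2C19: 0.26 (unchanged)
Other: 0.27 (unchanged)
Relative clearance = 0.752 + 0.26 + 0.27 = 1.282.
New steady-state concentration = baseline ÷ relative clearance = 67.7 / 1.282 = 53 μg/mL.

53 μg/mL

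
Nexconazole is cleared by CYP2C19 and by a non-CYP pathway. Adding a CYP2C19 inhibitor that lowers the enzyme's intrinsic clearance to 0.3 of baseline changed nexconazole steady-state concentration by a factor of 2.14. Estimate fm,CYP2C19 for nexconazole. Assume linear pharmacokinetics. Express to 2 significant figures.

Call the CYP2C19 fraction fm. After the interaction, CL_new/CL_old = fm × 0.3 + (1 − fm).
Steady-state concentration ratio = 1 / (new CL fraction), so new CL fraction = 1 / 2.14 = 0.4673.
fm × 0.3 + 1 − fm = 0.4673  ⇒  fm × (0.3 − 1) = −0.5327  ⇒  fm = 0.76.

0.76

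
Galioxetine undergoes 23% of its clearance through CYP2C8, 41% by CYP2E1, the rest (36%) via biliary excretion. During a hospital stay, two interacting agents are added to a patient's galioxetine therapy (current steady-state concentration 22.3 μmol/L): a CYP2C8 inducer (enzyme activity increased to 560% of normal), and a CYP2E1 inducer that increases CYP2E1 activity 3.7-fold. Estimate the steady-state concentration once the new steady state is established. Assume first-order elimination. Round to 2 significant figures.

The CYP2C8 pathway (23% of clearance) rises to 5.6× activity: 0.23 × 5.6 = 1.288.
The CYP2E1 pathway (41% of clearance) is boosted to 3.7× activity: 0.41 × 3.7 = 1.517.
Non-CYP routes (36%) are unchanged.
CL_new/CL_old = 1.288 + 1.517 + 0.36 = 3.165.
New steady-state concentration = 22.3 / 3.165 = 7.0 μmol/L (concentration scales inversely with clearance).

7.0 μmol/L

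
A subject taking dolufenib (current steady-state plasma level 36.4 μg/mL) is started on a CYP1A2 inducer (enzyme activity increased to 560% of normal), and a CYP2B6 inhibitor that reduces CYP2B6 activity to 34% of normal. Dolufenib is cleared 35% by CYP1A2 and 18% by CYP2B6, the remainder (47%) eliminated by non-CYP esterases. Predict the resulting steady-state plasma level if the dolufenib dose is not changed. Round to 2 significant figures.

The CYP1A2 pathway (35% of clearance) is boosted to 5.6× activity: 0.35 × 5.6 = 1.96.
The CYP2B6 pathway (18% of clearance) drops to 0.34× activity: 0.18 × 0.34 = 0.0612.
The remaining 47% of clearance is unaffected.
New clearance relative to baseline: 1.96 + 0.0612 + 0.47 = 2.4912.
Steady-state plasma level ∝ 1/CL: new value = 36.4 / 2.4912 = 15 μg/mL.

15 μg/mL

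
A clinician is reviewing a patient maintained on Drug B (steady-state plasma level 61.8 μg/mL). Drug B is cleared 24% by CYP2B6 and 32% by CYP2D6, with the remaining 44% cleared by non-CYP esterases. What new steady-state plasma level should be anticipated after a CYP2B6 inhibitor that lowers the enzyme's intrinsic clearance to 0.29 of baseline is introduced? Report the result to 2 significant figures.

74 μg/mL

The CYP2B6 pathway (24% of clearance) is reduced to 0.29× activity: 0.24 × 0.29 = 0.0696.
CYP2D6 (32%) and the residual 44% are unaffected.
Relative clearance = 0.0696 + 0.32 + 0.44 = 0.8296.
New steady-state plasma level = baseline ÷ relative clearance = 61.8 / 0.8296 = 74 μg/mL.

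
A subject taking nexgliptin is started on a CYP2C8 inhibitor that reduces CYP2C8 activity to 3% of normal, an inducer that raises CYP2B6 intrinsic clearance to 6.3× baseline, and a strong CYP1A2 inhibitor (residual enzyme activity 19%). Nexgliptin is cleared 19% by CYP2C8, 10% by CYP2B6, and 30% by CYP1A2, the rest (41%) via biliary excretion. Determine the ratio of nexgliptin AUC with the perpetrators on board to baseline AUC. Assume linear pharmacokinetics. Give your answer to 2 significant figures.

The CYP2C8 pathway (19% of clearance) is reduced to 0.03× activity: 0.19 × 0.03 = 0.0057.
The CYP2B6 pathway (10% of clearance) increases to 6.3× activity: 0.1 × 6.3 = 0.63.
The CYP1A2 pathway (30% of clearance) drops to 0.19× activity: 0.3 × 0.19 = 0.057.
The remaining 41% of clearance is unaffected.
Relative clearance = 0.0057 + 0.63 + 0.057 + 0.41 = 1.1027.
Net AUC ratio = 1 / 1.1027 = 0.91.

0.91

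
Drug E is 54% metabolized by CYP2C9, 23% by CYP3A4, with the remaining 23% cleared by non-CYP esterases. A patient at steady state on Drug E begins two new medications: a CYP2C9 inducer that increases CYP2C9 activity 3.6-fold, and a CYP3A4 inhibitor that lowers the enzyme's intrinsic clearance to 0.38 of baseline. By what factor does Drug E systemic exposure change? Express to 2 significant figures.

The CYP2C9 pathway (54% of clearance) rises to 3.6× activity: 0.54 × 3.6 = 1.944.
The CYP3A4 pathway (23% of clearance) drops to 0.38× activity: 0.23 × 0.38 = 0.0874.
The remaining 23% of clearance is unaffected.
CL_new/CL_old = 1.944 + 0.0874 + 0.23 = 2.2614.
Systemic exposure ∝ 1/CL: fold-change = 1 / 2.2614 = 0.44.

0.44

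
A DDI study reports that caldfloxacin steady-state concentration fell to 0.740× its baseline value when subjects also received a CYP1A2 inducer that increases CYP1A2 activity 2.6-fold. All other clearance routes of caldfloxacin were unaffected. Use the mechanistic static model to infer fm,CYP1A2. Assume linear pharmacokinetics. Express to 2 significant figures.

CL'/CL = 1 / 0.740 = 1.351
2.6·fm + (1 − fm) = 1.351
fm = (1.351 − 1) / (2.6 − 1) = 0.22

0.22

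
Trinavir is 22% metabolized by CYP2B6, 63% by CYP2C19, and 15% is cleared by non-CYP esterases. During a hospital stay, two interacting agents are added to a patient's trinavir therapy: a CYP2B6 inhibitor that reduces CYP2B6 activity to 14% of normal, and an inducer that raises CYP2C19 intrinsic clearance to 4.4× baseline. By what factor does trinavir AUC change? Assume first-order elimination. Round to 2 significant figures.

0.34

The CYP2B6 pathway (22% of clearance) falls to 0.14× activity: 0.22 × 0.14 = 0.0308.
The CYP2C19 pathway (63% of clearance) rises to 4.4× activity: 0.63 × 4.4 = 2.772.
Non-CYP routes (15%) are unchanged.
Relative clearance = 0.0308 + 2.772 + 0.15 = 2.9528.
AUC ∝ 1/CL: fold-change = 1 / 2.9528 = 0.34.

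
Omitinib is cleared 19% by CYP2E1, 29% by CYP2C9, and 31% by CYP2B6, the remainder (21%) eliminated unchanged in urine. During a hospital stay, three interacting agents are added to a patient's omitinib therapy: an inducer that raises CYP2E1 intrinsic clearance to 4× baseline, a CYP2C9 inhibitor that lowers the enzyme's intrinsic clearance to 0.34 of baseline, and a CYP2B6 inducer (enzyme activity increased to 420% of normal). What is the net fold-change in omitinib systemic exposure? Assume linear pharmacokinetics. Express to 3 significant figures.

CYP2E1: 0.19 × 4 = 0.76
CYP2C9: 0.29 × 0.34 = 0.0986
CYP2B6: 0.31 × 4.2 = 1.302
Other: 0.21 (unchanged)
New clearance relative to baseline: 0.76 + 0.0986 + 1.302 + 0.21 = 2.3706.
Because systemic exposure varies inversely with clearance, the combined effect is 1 / 2.3706 = 0.422.

0.422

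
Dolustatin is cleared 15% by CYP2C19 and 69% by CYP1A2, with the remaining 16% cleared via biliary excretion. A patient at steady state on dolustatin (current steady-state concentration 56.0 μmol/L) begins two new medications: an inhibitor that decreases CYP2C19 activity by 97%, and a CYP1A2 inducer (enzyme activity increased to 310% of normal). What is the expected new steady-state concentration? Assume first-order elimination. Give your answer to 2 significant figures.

The CYP2C19 pathway (15% of clearance) is reduced to 0.03× activity: 0.15 × 0.03 = 0.0045.
The CYP1A2 pathway (69% of clearance) increases to 3.1× activity: 0.69 × 3.1 = 2.139.
Non-CYP routes (16%) are unchanged.
CL_new/CL_old = 0.0045 + 2.139 + 0.16 = 2.3035.
New steady-state concentration = 56.0 / 2.3035 = 24 μmol/L (concentration scales inversely with clearance).

24 μmol/L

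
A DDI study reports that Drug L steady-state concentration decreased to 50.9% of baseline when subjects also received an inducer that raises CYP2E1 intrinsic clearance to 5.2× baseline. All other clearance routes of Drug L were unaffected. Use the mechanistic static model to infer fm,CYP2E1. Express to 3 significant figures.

Call the CYP2E1 fraction fm. After the interaction, CL_new/CL_old = fm × 5.2 + (1 − fm).
Steady-state concentration ratio = 1 / (new CL fraction), so new CL fraction = 1 / 0.509 = 1.965.
fm × 5.2 + 1 − fm = 1.965  ⇒  fm × (5.2 − 1) = 0.9646  ⇒  fm = 0.230.

0.230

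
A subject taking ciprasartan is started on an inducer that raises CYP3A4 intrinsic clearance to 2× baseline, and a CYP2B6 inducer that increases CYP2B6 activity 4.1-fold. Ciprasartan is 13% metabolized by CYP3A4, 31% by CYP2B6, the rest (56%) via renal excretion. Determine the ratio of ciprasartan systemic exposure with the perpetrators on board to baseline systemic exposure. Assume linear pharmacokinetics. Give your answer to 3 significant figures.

The CYP3A4 pathway (13% of clearance) rises to 2× activity: 0.13 × 2 = 0.26.
The CYP2B6 pathway (31% of clearance) rises to 4.1× activity: 0.31 × 4.1 = 1.271.
Non-CYP routes (56%) are unchanged.
Relative clearance = 0.26 + 1.271 + 0.56 = 2.091.
Systemic exposure ∝ 1/CL: fold-change = 1 / 2.091 = 0.478.

0.478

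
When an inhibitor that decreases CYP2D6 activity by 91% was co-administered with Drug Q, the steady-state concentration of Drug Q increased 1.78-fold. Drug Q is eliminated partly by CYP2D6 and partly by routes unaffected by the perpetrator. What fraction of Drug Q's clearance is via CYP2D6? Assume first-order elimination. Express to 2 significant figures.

0.48

Write x for the fraction cleared via CYP2D6. The observed steady-state concentration change means clearance fell to 1/1.78 = 0.5618 of baseline.
Setting x·0.09 + (1 − x) = 0.5618 and solving: x = (0.5618 − 1)/(0.09 − 1) = 0.48.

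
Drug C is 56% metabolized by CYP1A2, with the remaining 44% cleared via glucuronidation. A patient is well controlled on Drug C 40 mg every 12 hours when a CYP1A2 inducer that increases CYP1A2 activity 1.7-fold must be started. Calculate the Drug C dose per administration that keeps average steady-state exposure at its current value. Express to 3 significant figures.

The CYP1A2 pathway (56% of clearance) is boosted to 1.7× activity: 0.56 × 1.7 = 0.952.
The remaining 44% of clearance is unaffected.
CL_new/CL_old = 0.952 + 0.44 = 1.392.
Css,avg = (dose rate)/CL, so holding Css fixed requires dose ∝ CL: 40 × 1.392 = 55.7 mg.

55.7 mg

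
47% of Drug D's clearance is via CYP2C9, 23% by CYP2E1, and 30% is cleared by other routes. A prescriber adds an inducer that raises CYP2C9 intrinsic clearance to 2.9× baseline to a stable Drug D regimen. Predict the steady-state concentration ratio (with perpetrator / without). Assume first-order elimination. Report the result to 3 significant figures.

0.528

CYP2C9: 0.47 × 2.9 = 1.363
CYP2E1: 0.23 (unchanged)
Other: 0.3 (unchanged)
CL_new/CL_old = 1.363 + 0.23 + 0.3 = 1.893.
Steady-state concentration is inversely proportional to clearance, so the fold-change is 1 / 1.893 = 0.528.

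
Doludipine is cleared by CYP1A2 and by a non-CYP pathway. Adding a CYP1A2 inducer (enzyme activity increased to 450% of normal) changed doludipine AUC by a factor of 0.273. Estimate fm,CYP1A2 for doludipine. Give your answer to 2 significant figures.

Write x for the fraction cleared via CYP1A2. The observed AUC change means clearance rose to 1/0.273 = 3.663 of baseline.
Only the CYP1A2 route changed, so 3.663 = x·4.5 + (1 − x), giving x = 0.76.

0.76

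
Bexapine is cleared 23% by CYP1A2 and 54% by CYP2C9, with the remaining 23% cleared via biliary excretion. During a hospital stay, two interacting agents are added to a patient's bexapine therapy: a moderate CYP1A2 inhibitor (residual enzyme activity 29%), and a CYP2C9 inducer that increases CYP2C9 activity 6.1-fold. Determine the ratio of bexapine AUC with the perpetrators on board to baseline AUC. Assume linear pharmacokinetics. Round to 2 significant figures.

The CYP1A2 pathway (23% of clearance) is reduced to 0.29× activity: 0.23 × 0.29 = 0.0667.
The CYP2C9 pathway (54% of clearance) increases to 6.1× activity: 0.54 × 6.1 = 3.294.
The remaining 23% of clearance is unaffected.
New clearance relative to baseline: 0.0667 + 3.294 + 0.23 = 3.5907.
Net AUC ratio = 1 / 3.5907 = 0.28.

0.28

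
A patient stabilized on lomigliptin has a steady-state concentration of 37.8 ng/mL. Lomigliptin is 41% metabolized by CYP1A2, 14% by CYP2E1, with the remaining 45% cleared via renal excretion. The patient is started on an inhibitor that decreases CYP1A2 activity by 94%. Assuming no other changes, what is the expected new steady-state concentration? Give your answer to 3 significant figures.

61.5 ng/mL

CYP1A2: 0.41 × 0.06 = 0.0246
CYP2E1: 0.14 (unchanged)
Other: 0.45 (unchanged)
Relative clearance = 0.0246 + 0.14 + 0.45 = 0.6146.
Steady-state concentration ∝ 1/CL, so new value = 37.8 / 0.6146 = 61.5 ng/mL.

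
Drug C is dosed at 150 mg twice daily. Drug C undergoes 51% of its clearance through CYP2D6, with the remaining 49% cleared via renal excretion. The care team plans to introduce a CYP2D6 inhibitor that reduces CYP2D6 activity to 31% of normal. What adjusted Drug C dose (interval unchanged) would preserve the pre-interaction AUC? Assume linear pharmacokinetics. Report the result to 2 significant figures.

CYP2D6: 0.51 × 0.31 = 0.1581
Other: 0.49 (unchanged)
CL_new/CL_old = 0.1581 + 0.49 = 0.6481.
To maintain the same steady-state level, dose must scale with clearance: new dose = 150 × 0.6481 = 97 mg.

97 mg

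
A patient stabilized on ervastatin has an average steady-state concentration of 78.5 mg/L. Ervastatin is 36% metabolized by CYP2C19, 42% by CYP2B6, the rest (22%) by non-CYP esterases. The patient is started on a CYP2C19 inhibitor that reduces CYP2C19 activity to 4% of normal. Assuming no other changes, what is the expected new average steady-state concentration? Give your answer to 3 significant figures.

120 mg/L

The CYP2C19 pathway (36% of clearance) falls to 0.04× activity: 0.36 × 0.04 = 0.0144.
CYP2B6 (42%) and the residual 22% are unaffected.
New clearance relative to baseline: 0.0144 + 0.42 + 0.22 = 0.6544.
Average steady-state concentration ∝ 1/CL, so new value = 78.5 / 0.6544 = 120 mg/L.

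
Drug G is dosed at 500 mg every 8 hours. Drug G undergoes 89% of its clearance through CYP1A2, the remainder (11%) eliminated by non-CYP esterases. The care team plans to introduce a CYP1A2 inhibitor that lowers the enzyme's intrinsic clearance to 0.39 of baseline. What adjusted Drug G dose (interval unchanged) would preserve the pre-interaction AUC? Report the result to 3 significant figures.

229 mg

The CYP1A2 pathway (89% of clearance) is reduced to 0.39× activity: 0.89 × 0.39 = 0.3471.
Non-CYP routes (11%) are unchanged.
Relative clearance = 0.3471 + 0.11 = 0.4571.
Css,avg = (dose rate)/CL, so holding Css fixed requires dose ∝ CL: 500 × 0.4571 = 229 mg.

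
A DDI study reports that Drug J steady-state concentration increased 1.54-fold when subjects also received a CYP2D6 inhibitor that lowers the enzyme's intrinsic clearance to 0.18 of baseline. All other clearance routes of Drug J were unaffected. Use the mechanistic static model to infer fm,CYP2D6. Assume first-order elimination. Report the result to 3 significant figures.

0.428

Write x for the fraction cleared via CYP2D6. The observed steady-state concentration change means clearance fell to 1/1.54 = 0.6494 of baseline.
Only the CYP2D6 route changed, so 0.6494 = x·0.18 + (1 − x), giving x = 0.428.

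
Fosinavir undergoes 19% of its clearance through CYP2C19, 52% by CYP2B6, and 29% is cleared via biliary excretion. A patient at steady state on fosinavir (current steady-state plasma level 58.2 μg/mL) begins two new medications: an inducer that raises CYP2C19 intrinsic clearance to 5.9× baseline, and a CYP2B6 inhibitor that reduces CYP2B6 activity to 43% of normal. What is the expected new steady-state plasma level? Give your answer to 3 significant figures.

35.6 μg/mL

CYP2C19: 0.19 × 5.9 = 1.121
CYP2B6: 0.52 × 0.43 = 0.2236
Other: 0.29 (unchanged)
Relative clearance = 1.121 + 0.2236 + 0.29 = 1.6346.
Dividing the baseline by the relative clearance: 58.2 / 1.6346 = 35.6 μg/mL.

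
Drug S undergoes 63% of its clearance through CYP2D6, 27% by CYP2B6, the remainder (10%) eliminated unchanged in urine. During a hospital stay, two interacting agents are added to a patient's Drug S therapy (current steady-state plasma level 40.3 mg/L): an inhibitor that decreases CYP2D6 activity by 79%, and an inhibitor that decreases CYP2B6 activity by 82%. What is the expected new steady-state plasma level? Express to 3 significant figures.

143 mg/L

The CYP2D6 pathway (63% of clearance) drops to 0.21× activity: 0.63 × 0.21 = 0.1323.
The CYP2B6 pathway (27% of clearance) is reduced to 0.18× activity: 0.27 × 0.18 = 0.0486.
Non-CYP routes (10%) are unchanged.
Relative clearance = 0.1323 + 0.0486 + 0.1 = 0.2809.
Steady-state plasma level ∝ 1/CL: new value = 40.3 / 0.2809 = 143 mg/L.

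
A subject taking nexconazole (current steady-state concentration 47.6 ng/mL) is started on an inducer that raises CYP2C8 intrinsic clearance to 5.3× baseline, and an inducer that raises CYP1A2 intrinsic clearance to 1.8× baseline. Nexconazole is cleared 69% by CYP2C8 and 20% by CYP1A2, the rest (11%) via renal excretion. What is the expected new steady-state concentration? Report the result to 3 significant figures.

11.5 ng/mL

CYP2C8: 0.69 × 5.3 = 3.657
CYP1A2: 0.2 × 1.8 = 0.36
Other: 0.11 (unchanged)
New clearance relative to baseline: 3.657 + 0.36 + 0.11 = 4.127.
Steady-state concentration ∝ 1/CL: new value = 47.6 / 4.127 = 11.5 ng/mL.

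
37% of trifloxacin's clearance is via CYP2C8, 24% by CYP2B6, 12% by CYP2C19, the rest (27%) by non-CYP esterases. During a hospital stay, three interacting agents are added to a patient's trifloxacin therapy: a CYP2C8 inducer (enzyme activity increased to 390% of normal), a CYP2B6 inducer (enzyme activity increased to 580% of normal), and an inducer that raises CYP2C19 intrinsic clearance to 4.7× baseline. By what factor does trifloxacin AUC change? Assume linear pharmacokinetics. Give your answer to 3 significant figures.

The CYP2C8 pathway (37% of clearance) increases to 3.9× activity: 0.37 × 3.9 = 1.443.
The CYP2B6 pathway (24% of clearance) rises to 5.8× activity: 0.24 × 5.8 = 1.392.
The CYP2C19 pathway (12% of clearance) rises to 4.7× activity: 0.12 × 4.7 = 0.564.
The remaining 27% of clearance is unaffected.
New clearance relative to baseline: 1.443 + 1.392 + 0.564 + 0.27 = 3.669.
Net AUC ratio = 1 / 3.669 = 0.273.

0.273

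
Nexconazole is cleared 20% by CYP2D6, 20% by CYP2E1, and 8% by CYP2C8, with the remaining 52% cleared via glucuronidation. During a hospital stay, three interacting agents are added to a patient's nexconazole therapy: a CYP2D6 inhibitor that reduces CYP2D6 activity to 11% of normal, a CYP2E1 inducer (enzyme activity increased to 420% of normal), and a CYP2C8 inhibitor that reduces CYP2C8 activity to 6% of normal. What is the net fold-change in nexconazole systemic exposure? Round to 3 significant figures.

The CYP2D6 pathway (20% of clearance) falls to 0.11× activity: 0.2 × 0.11 = 0.022.
The CYP2E1 pathway (20% of clearance) rises to 4.2× activity: 0.2 × 4.2 = 0.84.
The CYP2C8 pathway (8% of clearance) is reduced to 0.06× activity: 0.08 × 0.06 = 0.0048.
The remaining 52% of clearance is unaffected.
New clearance relative to baseline: 0.022 + 0.84 + 0.0048 + 0.52 = 1.3868.
Because systemic exposure varies inversely with clearance, the combined effect is 1 / 1.3868 = 0.721.

0.721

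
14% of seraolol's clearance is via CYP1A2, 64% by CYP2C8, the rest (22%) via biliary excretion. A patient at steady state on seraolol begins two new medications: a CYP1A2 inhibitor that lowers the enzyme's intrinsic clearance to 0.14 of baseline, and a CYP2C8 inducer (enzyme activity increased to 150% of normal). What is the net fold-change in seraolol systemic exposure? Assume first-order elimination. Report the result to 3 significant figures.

0.834

The CYP1A2 pathway (14% of clearance) drops to 0.14× activity: 0.14 × 0.14 = 0.0196.
The CYP2C8 pathway (64% of clearance) increases to 1.5× activity: 0.64 × 1.5 = 0.96.
Non-CYP routes (22%) are unchanged.
CL_new/CL_old = 0.0196 + 0.96 + 0.22 = 1.1996.
Systemic exposure ∝ 1/CL: fold-change = 1 / 1.1996 = 0.834.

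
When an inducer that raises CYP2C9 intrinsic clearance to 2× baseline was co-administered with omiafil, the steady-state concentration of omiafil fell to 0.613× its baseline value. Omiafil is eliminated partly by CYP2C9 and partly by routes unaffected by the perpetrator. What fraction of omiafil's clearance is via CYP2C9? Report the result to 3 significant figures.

CL'/CL = 1 / 0.613 = 1.631
2·fm + (1 − fm) = 1.631
fm = (1.631 − 1) / (2 − 1) = 0.631

0.631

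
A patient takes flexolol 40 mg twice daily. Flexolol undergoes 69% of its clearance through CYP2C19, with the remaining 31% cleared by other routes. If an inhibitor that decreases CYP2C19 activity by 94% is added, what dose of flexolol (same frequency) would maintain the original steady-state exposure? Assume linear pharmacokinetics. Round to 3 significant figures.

14.1 mg

The CYP2C19 pathway (69% of clearance) drops to 0.06× activity: 0.69 × 0.06 = 0.0414.
Non-CYP routes (31%) are unchanged.
CL_new/CL_old = 0.0414 + 0.31 = 0.3514.
Exposure is unchanged when dose changes in proportion to clearance. New dose = 40 mg × 0.3514 = 14.1 mg.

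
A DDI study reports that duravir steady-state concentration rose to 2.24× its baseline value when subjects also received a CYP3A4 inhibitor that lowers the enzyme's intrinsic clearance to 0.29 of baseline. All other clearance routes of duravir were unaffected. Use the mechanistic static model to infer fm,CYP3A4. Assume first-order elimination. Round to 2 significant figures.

0.78

Let fm be the CYP3A4 fraction. New clearance relative to baseline = fm × 0.29 + (1 − fm).
Steady-state concentration ratio = 1 / (new CL fraction), so new CL fraction = 1 / 2.24 = 0.4464.
fm × 0.29 + 1 − fm = 0.4464  ⇒  fm × (0.29 − 1) = −0.5536  ⇒  fm = 0.78.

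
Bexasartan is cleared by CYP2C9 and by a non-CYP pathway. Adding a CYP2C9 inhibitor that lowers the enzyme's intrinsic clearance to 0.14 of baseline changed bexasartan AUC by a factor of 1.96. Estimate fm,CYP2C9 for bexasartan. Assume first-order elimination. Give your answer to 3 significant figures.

0.570

CL'/CL = 1 / 1.96 = 0.5102
0.14·fm + (1 − fm) = 0.5102
fm = (0.5102 − 1) / (0.14 − 1) = 0.570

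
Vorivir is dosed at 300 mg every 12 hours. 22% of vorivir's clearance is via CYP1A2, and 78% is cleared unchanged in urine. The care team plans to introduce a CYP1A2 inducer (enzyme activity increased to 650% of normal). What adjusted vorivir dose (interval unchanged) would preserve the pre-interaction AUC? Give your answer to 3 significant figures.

663 mg

The CYP1A2 pathway (22% of clearance) increases to 6.5× activity: 0.22 × 6.5 = 1.43.
Non-CYP routes (78%) are unchanged.
CL_new/CL_old = 1.43 + 0.78 = 2.21.
Css,avg = (dose rate)/CL, so holding Css fixed requires dose ∝ CL: 300 × 2.21 = 663 mg.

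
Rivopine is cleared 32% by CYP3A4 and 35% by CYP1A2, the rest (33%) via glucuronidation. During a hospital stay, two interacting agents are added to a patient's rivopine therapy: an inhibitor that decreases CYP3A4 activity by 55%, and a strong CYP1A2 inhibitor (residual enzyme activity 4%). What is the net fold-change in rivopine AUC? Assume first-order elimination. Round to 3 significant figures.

The CYP3A4 pathway (32% of clearance) falls to 0.45× activity: 0.32 × 0.45 = 0.144.
The CYP1A2 pathway (35% of clearance) falls to 0.04× activity: 0.35 × 0.04 = 0.014.
Non-CYP routes (33%) are unchanged.
Relative clearance = 0.144 + 0.014 + 0.33 = 0.488.
AUC ∝ 1/CL: fold-change = 1 / 0.488 = 2.05.

2.05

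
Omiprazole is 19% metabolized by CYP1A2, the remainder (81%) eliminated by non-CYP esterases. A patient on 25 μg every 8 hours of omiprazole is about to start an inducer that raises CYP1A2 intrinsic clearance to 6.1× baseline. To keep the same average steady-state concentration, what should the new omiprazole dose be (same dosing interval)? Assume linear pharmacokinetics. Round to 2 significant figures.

CYP1A2: 0.19 × 6.1 = 1.159
Other: 0.81 (unchanged)
New clearance relative to baseline: 1.159 + 0.81 = 1.969.
Exposure is unchanged when dose changes in proportion to clearance. New dose = 25 μg × 1.969 = 49 μg.

49 μg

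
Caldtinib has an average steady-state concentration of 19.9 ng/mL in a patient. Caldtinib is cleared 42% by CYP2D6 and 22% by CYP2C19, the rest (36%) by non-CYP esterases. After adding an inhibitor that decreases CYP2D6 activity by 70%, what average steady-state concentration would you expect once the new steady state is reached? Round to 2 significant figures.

The CYP2D6 pathway (42% of clearance) drops to 0.3× activity: 0.42 × 0.3 = 0.126.
CYP2C19 (22%) and the residual 36% are unaffected.
Relative clearance = 0.126 + 0.22 + 0.36 = 0.706.
With dosing unchanged, average steady-state concentration scales as 1/CL: 19.9 / 0.706 = 28 ng/mL.

28 ng/mL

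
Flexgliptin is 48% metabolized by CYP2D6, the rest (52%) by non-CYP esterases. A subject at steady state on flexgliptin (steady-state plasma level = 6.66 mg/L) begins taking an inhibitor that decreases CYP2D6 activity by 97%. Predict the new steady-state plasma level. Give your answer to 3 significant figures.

12.5 mg/L

The CYP2D6 pathway (48% of clearance) is reduced to 0.03× activity: 0.48 × 0.03 = 0.0144.
The remaining 52% of clearance is unaffected.
Relative clearance = 0.0144 + 0.52 = 0.5344.
With dosing unchanged, steady-state plasma level scales as 1/CL: 6.66 / 0.5344 = 12.5 mg/L.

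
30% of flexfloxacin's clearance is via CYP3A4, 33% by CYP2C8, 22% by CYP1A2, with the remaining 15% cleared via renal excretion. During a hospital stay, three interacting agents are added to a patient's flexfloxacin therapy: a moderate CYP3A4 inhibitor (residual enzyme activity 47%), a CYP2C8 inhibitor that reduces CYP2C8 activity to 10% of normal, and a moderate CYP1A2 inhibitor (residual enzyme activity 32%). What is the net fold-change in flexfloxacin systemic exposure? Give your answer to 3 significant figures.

2.54

CYP3A4: 0.3 × 0.47 = 0.141
CYP2C8: 0.33 × 0.1 = 0.033
CYP1A2: 0.22 × 0.32 = 0.0704
Other: 0.15 (unchanged)
Relative clearance = 0.141 + 0.033 + 0.0704 + 0.15 = 0.3944.
Because systemic exposure varies inversely with clearance, the combined effect is 1 / 0.3944 = 2.54.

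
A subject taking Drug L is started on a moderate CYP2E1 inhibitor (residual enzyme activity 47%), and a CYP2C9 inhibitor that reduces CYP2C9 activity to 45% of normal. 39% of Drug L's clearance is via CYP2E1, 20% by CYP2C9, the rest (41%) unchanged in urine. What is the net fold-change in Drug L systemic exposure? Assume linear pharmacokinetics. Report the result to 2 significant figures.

The CYP2E1 pathway (39% of clearance) falls to 0.47× activity: 0.39 × 0.47 = 0.1833.
The CYP2C9 pathway (20% of clearance) falls to 0.45× activity: 0.2 × 0.45 = 0.09.
The remaining 41% of clearance is unaffected.
Relative clearance = 0.1833 + 0.09 + 0.41 = 0.6833.
Net systemic exposure ratio = 1 / 0.6833 = 1.5.

1.5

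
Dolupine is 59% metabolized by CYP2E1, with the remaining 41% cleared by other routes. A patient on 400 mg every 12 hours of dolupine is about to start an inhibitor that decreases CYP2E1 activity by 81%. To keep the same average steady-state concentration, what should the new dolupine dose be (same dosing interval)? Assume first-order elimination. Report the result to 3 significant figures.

The CYP2E1 pathway (59% of clearance) drops to 0.19× activity: 0.59 × 0.19 = 0.1121.
The remaining 41% of clearance is unaffected.
Relative clearance = 0.1121 + 0.41 = 0.5221.
Css,avg = (dose rate)/CL, so holding Css fixed requires dose ∝ CL: 400 × 0.5221 = 209 mg.

209 mg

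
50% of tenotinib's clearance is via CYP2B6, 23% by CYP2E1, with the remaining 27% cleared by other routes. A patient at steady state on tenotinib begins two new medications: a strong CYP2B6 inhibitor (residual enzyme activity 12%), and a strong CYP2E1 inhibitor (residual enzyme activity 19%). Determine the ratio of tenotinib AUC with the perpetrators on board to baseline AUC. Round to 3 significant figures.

CYP2B6: 0.5 × 0.12 = 0.06
CYP2E1: 0.23 × 0.19 = 0.0437
Other: 0.27 (unchanged)
CL_new/CL_old = 0.06 + 0.0437 + 0.27 = 0.3737.
Because AUC varies inversely with clearance, the combined effect is 1 / 0.3737 = 2.68.

2.68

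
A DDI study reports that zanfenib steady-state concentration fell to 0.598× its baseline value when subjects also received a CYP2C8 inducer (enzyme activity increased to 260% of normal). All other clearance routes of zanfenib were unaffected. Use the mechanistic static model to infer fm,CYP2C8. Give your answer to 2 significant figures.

Call the CYP2C8 fraction fm. After the interaction, CL_new/CL_old = fm × 2.6 + (1 − fm).
Steady-state concentration ratio = 1 / (new CL fraction), so new CL fraction = 1 / 0.598 = 1.672.
fm × 2.6 + 1 − fm = 1.672  ⇒  fm × (2.6 − 1) = 0.6722  ⇒  fm = 0.42.

0.42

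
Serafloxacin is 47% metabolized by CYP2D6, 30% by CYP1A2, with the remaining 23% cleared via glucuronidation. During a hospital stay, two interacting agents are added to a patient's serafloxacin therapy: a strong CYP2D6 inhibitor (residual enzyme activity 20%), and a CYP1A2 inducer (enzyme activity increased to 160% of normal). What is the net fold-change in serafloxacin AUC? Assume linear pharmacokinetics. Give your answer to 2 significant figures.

1.2

The CYP2D6 pathway (47% of clearance) drops to 0.2× activity: 0.47 × 0.2 = 0.094.
The CYP1A2 pathway (30% of clearance) rises to 1.6× activity: 0.3 × 1.6 = 0.48.
The remaining 23% of clearance is unaffected.
New clearance relative to baseline: 0.094 + 0.48 + 0.23 = 0.804.
Net AUC ratio = 1 / 0.804 = 1.2.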